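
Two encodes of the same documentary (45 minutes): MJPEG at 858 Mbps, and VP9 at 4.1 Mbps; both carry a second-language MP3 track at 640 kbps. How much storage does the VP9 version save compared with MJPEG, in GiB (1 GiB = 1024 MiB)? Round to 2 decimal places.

45 min = 2700 s
Audio: 640 kbps = 0.640 Mbps.
MJPEG: 858.640 Mbps × 2700 s = 2318328.0 Mb = 269.889 GiB.
VP9: 4.740 Mbps × 2700 s = 12798.0 Mb = 1.490 GiB.
Saving: 269.889 − 1.490 = 268.399 GiB.

268.40 GiB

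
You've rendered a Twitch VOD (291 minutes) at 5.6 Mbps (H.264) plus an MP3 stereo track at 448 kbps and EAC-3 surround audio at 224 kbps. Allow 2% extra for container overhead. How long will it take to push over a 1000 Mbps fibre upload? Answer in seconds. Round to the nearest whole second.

112 seconds

291 min = 17460 s
Audio total: 448 + 224 = 672 kbps = 0.672 Mbps.
Total bitrate: 6.272 Mbps.
File: 6.272 Mbps × 17460 s = 109509.1 Mb.
With 2% container overhead: ×1.02. → 111699.3 Mb.
At 1000 Mbps: 111699.3 / 1000 = 111.7 s ≈ 112 seconds.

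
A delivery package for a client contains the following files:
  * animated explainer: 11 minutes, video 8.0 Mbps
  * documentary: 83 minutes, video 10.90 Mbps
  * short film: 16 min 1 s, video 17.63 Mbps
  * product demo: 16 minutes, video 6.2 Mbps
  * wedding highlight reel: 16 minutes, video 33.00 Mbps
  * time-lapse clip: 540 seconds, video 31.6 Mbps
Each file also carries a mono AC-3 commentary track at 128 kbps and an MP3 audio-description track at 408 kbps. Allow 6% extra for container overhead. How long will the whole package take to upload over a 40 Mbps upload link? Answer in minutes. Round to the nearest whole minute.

60 minutes

Audio total: 128 + 408 = 536 kbps = 0.536 Mbps.
animated explainer: 8.536 Mbps × 660 s × 1.06 = 5971.8 Mb
documentary: 11.436 Mbps × 4980 s × 1.06 = 60368.4 Mb
short film: 18.166 Mbps × 961 s × 1.06 = 18505.0 Mb
product demo: 6.736 Mbps × 960 s × 1.06 = 6854.6 Mb
wedding highlight reel: 33.536 Mbps × 960 s × 1.06 = 34126.2 Mb
time-lapse clip: 32.136 Mbps × 540 s × 1.06 = 18394.6 Mb
Total: 144220.6 Mb = 18027.6 MB.
At 40 Mbps: 144220.6 / 40 = 3606 s ≈ 60.1 minutes.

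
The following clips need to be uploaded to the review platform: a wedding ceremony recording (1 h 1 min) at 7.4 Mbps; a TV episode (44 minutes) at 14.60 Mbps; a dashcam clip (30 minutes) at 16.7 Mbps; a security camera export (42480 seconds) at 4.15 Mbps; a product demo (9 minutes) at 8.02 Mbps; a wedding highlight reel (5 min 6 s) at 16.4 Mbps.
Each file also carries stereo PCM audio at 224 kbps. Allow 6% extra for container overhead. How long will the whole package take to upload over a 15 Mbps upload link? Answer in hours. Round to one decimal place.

5.7 hours

Audio: 224 kbps = 0.224 Mbps.
wedding ceremony recording: 7.624 Mbps × 3660 s × 1.06 = 29578.1 Mb
TV episode: 14.824 Mbps × 2640 s × 1.06 = 41483.5 Mb
dashcam clip: 16.924 Mbps × 1800 s × 1.06 = 32291.0 Mb
security camera export: 4.374 Mbps × 42480 s × 1.06 = 196956.0 Mb
product demo: 8.244 Mbps × 540 s × 1.06 = 4718.9 Mb
wedding highlight reel: 16.624 Mbps × 306 s × 1.06 = 5392.2 Mb
Total: 310419.5 Mb = 38802.4 MB.
At 15 Mbps: 310419.5 / 15 = 20695 s ≈ 5.75 hours.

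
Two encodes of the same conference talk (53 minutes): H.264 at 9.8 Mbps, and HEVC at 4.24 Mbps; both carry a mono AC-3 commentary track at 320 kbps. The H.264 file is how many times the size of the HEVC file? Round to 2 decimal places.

2.22

53 min = 3180 s
Audio: 320 kbps = 0.320 Mbps.
H.264: 10.120 Mbps × 3180 s = 32181.6 Mb = 4.023 GB.
HEVC: 4.560 Mbps × 3180 s = 14500.8 Mb = 1.813 GB.
Ratio: 4.023 / 1.813 = 2.219.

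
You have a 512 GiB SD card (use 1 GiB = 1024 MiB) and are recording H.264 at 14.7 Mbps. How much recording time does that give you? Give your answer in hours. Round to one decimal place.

83.1 hours

Capacity: 512 GiB = 4,398,047 Mb.
Recording time: 4,398,047 / 14.700 = 299,187 s ≈ 83.1 hours.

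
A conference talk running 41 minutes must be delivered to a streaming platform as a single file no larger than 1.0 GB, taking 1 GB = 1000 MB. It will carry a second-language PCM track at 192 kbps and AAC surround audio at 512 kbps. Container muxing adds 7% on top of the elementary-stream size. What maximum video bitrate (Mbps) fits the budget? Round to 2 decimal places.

2.34 Mbps

Budget: 1.0 GB = 8000.0 Mb.
Stream payload after overhead: 8000.0 / 1.07 = 7476.6 Mb.
41 min = 2460 s
Total bitrate budget: 7476.6 Mb / 2460 s = 3.039 Mbps.
Audio total: 192 + 512 = 704 kbps = 0.704 Mbps.
Video: 3.039 − 0.704 = 2.335 Mbps.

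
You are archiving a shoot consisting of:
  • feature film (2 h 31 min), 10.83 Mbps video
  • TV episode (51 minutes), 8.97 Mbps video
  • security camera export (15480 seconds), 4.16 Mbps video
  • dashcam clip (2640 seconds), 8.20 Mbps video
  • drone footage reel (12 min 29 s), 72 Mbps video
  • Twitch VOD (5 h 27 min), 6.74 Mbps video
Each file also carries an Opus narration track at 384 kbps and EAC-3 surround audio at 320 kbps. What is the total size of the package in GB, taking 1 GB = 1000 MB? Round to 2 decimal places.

54.18 GB

Audio total: 384 + 320 = 704 kbps = 0.704 Mbps.
feature film: 11.534 Mbps × 9060 s = 104498.0 Mb
TV episode: 9.674 Mbps × 3060 s = 29602.4 Mb
security camera export: 4.864 Mbps × 15480 s = 75294.7 Mb
dashcam clip: 8.904 Mbps × 2640 s = 23506.6 Mb
drone footage reel: 72.704 Mbps × 749 s = 54455.3 Mb
Twitch VOD: 7.444 Mbps × 19620 s = 146051.3 Mb
Total: 433408.3 Mb = 54176.0 MB.
= 54.18 GB.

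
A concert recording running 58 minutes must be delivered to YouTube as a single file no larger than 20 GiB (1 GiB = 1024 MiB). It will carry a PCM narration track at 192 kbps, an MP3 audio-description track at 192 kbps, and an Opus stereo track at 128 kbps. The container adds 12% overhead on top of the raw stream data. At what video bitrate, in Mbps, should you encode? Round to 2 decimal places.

43.57 Mbps

Budget: 20 GiB = 171798.7 Mb.
Stream payload after overhead: 171798.7 / 1.12 = 153391.7 Mb.
58 min = 3480 s
Total bitrate budget: 153391.7 Mb / 3480 s = 44.078 Mbps.
Audio total: 192 + 192 + 128 = 512 kbps = 0.512 Mbps.
Video: 44.078 − 0.512 = 43.566 Mbps.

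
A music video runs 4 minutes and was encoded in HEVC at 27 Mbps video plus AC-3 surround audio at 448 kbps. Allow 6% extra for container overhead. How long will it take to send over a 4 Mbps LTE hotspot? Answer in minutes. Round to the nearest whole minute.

29 minutes

4 min = 240 s
Audio: 448 kbps = 0.448 Mbps.
Total bitrate: 27.448 Mbps.
File: 27.448 Mbps × 240 s = 6587.5 Mb.
With 6% container overhead: ×1.06. → 6982.8 Mb.
At 4 Mbps: 6982.8 / 4 = 1745.7 s ≈ 29.1 minutes.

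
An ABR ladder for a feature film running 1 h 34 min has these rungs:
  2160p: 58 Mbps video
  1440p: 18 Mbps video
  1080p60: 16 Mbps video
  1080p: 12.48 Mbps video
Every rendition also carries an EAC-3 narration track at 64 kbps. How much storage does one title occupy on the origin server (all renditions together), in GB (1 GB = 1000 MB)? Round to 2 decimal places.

73.84 GB

1 h 34 min = 94 min = 5640 s
Audio: 64 kbps = 0.064 Mbps.
Sum of rendition bitrates: (58+0.064) + (18+0.064) + (16+0.064) + (12.48+0.064) = 104.736 Mbps.
× 5640 s = 590,711 Mb = 73,839 MB = 73.84 GB.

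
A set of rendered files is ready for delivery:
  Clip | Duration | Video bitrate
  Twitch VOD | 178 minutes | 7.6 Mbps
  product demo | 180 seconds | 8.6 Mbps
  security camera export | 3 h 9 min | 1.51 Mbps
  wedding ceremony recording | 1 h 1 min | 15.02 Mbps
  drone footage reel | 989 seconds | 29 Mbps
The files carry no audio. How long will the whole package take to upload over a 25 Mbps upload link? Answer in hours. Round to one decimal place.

2.0 hours

Twitch VOD: 7.600 Mbps × 10680 s = 81168.0 Mb
product demo: 8.600 Mbps × 180 s = 1548.0 Mb
security camera export: 1.510 Mbps × 11340 s = 17123.4 Mb
wedding ceremony recording: 15.020 Mbps × 3660 s = 54973.2 Mb
drone footage reel: 29.000 Mbps × 989 s = 28681.0 Mb
Total: 183493.6 Mb = 22936.7 MB.
At 25 Mbps: 183493.6 / 25 = 7340 s ≈ 2.04 hours.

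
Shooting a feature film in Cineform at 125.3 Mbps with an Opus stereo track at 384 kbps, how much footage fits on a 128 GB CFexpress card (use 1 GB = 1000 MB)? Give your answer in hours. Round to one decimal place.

Audio: 384 kbps = 0.384 Mbps.
Total bitrate: 125.3 + 0.384 = 125.684 Mbps.
Capacity: 128 GB = 1,024,000 Mb.
Recording time: 1,024,000 / 125.684 = 8,147 s ≈ 2.26 hours.

2.3 hours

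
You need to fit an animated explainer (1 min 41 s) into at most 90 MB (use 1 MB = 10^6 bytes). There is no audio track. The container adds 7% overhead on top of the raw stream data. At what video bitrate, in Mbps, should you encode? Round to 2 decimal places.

6.66 Mbps

Budget: 90 MB = 720.0 Mb.
Stream payload after overhead: 720.0 / 1.07 = 672.9 Mb.
1 min 41 s = 101 s
Total bitrate budget: 672.9 Mb / 101 s = 6.662 Mbps.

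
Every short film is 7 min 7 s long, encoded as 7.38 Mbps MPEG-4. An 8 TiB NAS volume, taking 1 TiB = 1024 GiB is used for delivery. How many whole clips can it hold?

7 min 7 s = 427 s
Per item: 7.380 Mbps × 427 s = 3,151 Mb = 393.9 MB.
Capacity: 8 TiB = 70,368,744 Mb; 22330.35 items → 22330 complete.

22330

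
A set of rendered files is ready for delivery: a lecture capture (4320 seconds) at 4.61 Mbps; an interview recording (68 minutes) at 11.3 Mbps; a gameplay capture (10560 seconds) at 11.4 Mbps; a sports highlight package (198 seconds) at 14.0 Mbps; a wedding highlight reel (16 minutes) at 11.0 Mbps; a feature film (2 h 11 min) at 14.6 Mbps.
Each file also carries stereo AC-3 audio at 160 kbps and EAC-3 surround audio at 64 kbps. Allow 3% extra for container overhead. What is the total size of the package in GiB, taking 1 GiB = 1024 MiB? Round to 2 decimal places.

38.46 GiB

Audio total: 160 + 64 = 224 kbps = 0.224 Mbps.
lecture capture: 4.834 Mbps × 4320 s × 1.03 = 21509.4 Mb
interview recording: 11.524 Mbps × 4080 s × 1.03 = 48428.5 Mb
gameplay capture: 11.624 Mbps × 10560 s × 1.03 = 126431.9 Mb
sports highlight package: 14.224 Mbps × 198 s × 1.03 = 2900.8 Mb
wedding highlight reel: 11.224 Mbps × 960 s × 1.03 = 11098.3 Mb
feature film: 14.824 Mbps × 7860 s × 1.03 = 120012.1 Mb
Total: 330381.0 Mb = 41297.6 MB.
= 38.46 GiB.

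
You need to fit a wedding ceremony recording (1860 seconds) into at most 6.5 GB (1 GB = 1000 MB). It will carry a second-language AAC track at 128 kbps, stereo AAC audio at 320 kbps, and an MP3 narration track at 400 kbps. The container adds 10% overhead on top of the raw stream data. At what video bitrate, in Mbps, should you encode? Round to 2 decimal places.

24.57 Mbps

Budget: 6.5 GB = 52000.0 Mb.
Stream payload after overhead: 52000.0 / 1.10 = 47272.7 Mb.
Total bitrate budget: 47272.7 Mb / 1860 s = 25.415 Mbps.
Audio total: 128 + 320 + 400 = 848 kbps = 0.848 Mbps.
Video: 25.415 − 0.848 = 24.567 Mbps.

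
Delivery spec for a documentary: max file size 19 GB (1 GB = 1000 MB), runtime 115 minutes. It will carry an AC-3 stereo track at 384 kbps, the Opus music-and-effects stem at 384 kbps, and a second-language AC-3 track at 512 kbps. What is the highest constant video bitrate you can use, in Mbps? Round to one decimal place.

Budget: 19 GB = 152000.0 Mb.
115 min = 6900 s
Total bitrate budget: 152000.0 Mb / 6900 s = 22.029 Mbps.
Audio total: 384 + 384 + 512 = 1280 kbps = 1.280 Mbps.
Video: 22.029 − 1.280 = 20.749 Mbps.

20.7 Mbps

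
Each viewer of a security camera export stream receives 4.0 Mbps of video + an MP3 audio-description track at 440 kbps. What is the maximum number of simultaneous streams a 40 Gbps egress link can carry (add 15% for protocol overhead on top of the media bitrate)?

Audio: 440 kbps = 0.440 Mbps.
Per-viewer media rate: 4.440 Mbps.
On the wire with 15% overhead: 5.106 Mbps.
40 Gbps = 40,000 Mbps; 40,000 / 5.106 = 7833.92 → 7833 viewers.

7833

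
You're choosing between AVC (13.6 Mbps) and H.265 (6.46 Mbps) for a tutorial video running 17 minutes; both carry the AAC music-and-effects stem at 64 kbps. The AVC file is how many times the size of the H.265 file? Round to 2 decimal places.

17 min = 1020 s
Audio: 64 kbps = 0.064 Mbps.
AVC: 13.664 Mbps × 1020 s = 13937.3 Mb = 1.623 GiB.
H.265: 6.524 Mbps × 1020 s = 6654.5 Mb = 0.775 GiB.
Ratio: 1.623 / 0.775 = 2.094.

2.09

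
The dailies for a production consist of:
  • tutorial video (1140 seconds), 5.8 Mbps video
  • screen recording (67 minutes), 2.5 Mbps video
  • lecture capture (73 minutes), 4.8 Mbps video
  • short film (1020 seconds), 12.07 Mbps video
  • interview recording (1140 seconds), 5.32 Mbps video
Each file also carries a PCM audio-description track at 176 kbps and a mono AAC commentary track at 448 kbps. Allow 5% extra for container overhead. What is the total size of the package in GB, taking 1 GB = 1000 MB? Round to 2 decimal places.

8.32 GB

Audio total: 176 + 448 = 624 kbps = 0.624 Mbps.
tutorial video: 6.424 Mbps × 1140 s × 1.05 = 7689.5 Mb
screen recording: 3.124 Mbps × 4020 s × 1.05 = 13186.4 Mb
lecture capture: 5.424 Mbps × 4380 s × 1.05 = 24945.0 Mb
short film: 12.694 Mbps × 1020 s × 1.05 = 13595.3 Mb
interview recording: 5.944 Mbps × 1140 s × 1.05 = 7115.0 Mb
Total: 66531.1 Mb = 8316.4 MB.
= 8.316 GB.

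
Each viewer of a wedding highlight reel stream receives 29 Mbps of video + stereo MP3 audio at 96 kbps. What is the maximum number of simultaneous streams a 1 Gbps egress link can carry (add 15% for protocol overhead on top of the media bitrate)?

Audio: 96 kbps = 0.096 Mbps.
Per-viewer media rate: 29.096 Mbps.
On the wire with 15% overhead: 33.460 Mbps.
1 Gbps = 1,000 Mbps; 1,000 / 33.460 = 29.89 → 29 viewers.

29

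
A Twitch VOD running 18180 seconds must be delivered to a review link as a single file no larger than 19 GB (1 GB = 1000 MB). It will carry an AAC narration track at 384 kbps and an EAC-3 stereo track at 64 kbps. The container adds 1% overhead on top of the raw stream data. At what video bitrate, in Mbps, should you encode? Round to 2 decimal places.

Budget: 19 GB = 152000.0 Mb.
Stream payload after overhead: 152000.0 / 1.01 = 150495.0 Mb.
Total bitrate budget: 150495.0 Mb / 18180 s = 8.278 Mbps.
Audio total: 384 + 64 = 448 kbps = 0.448 Mbps.
Video: 8.278 − 0.448 = 7.830 Mbps.

7.83 Mbps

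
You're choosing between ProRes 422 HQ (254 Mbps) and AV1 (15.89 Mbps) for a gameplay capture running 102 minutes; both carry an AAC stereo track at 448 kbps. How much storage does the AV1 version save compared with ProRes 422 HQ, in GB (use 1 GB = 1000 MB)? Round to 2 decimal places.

102 min = 6120 s
Audio: 448 kbps = 0.448 Mbps.
ProRes 422 HQ: 254.448 Mbps × 6120 s = 1557221.8 Mb = 194.653 GB.
AV1: 16.338 Mbps × 6120 s = 99988.6 Mb = 12.499 GB.
Saving: 194.653 − 12.499 = 182.154 GB.

182.15 GB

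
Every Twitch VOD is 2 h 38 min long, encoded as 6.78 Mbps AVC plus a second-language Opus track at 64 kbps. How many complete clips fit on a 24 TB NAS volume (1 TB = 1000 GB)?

2959

2 h 38 min = 158 min = 9480 s
Audio: 64 kbps = 0.064 Mbps.
Total bitrate: 6.844 Mbps.
Per item: 6.844 Mbps × 9480 s = 64,881 Mb = 8,110 MB.
Capacity: 24 TB = 192,000,000 Mb; 2959.26 items → 2959 complete.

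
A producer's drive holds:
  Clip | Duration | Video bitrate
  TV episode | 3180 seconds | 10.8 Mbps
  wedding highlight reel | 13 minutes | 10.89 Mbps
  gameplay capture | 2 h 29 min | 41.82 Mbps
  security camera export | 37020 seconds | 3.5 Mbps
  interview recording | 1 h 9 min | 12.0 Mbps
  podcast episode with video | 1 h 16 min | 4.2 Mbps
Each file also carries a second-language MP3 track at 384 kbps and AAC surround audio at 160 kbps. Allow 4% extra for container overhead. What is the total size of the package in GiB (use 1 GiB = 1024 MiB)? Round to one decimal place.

Audio total: 384 + 160 = 544 kbps = 0.544 Mbps.
TV episode: 11.344 Mbps × 3180 s × 1.04 = 37516.9 Mb
wedding highlight reel: 11.434 Mbps × 780 s × 1.04 = 9275.3 Mb
gameplay capture: 42.364 Mbps × 8940 s × 1.04 = 393883.5 Mb
security camera export: 4.044 Mbps × 37020 s × 1.04 = 155697.2 Mb
interview recording: 12.544 Mbps × 4140 s × 1.04 = 54009.4 Mb
podcast episode with video: 4.744 Mbps × 4560 s × 1.04 = 22497.9 Mb
Total: 672880.3 Mb = 84110.0 MB.
= 78.33 GiB.

78.3 GiB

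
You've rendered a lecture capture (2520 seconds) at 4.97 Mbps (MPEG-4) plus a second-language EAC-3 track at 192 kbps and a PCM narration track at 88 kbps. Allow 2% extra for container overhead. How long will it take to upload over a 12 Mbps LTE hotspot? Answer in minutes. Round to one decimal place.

18.7 minutes

Audio total: 192 + 88 = 280 kbps = 0.280 Mbps.
Total bitrate: 5.250 Mbps.
File: 5.250 Mbps × 2520 s = 13230.0 Mb.
With 2% container overhead: ×1.02. → 13494.6 Mb.
At 12 Mbps: 13494.6 / 12 = 1124.5 s ≈ 18.7 minutes.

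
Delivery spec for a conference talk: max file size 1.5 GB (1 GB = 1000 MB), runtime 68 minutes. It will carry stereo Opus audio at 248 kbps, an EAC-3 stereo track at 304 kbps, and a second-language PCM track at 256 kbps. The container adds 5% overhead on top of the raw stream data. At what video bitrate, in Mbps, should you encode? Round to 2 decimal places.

1.99 Mbps

Budget: 1.5 GB = 12000.0 Mb.
Stream payload after overhead: 12000.0 / 1.05 = 11428.6 Mb.
68 min = 4080 s
Total bitrate budget: 11428.6 Mb / 4080 s = 2.801 Mbps.
Audio total: 248 + 304 + 256 = 808 kbps = 0.808 Mbps.
Video: 2.801 − 0.808 = 1.993 Mbps.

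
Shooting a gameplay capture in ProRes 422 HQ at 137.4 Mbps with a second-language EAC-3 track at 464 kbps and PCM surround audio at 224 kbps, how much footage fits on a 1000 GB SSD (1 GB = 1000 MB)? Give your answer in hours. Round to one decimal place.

16.1 hours

Audio total: 464 + 224 = 688 kbps = 0.688 Mbps.
Total bitrate: 137.4 + 0.688 = 138.088 Mbps.
Capacity: 1000 GB = 8,000,000 Mb.
Recording time: 8,000,000 / 138.088 = 57,934 s ≈ 16.1 hours.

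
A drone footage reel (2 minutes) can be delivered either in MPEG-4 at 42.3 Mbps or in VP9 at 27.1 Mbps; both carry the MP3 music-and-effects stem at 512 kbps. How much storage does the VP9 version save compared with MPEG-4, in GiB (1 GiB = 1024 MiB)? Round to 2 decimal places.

2 min = 120 s
Audio: 512 kbps = 0.512 Mbps.
MPEG-4: 42.812 Mbps × 120 s = 5137.4 Mb = 0.598 GiB.
VP9: 27.612 Mbps × 120 s = 3313.4 Mb = 0.386 GiB.
Saving: 0.598 − 0.386 = 0.212 GiB.

0.21 GiB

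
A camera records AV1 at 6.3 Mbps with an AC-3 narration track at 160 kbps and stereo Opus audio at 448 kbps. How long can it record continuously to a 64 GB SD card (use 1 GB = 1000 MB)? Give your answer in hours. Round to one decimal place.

Audio total: 160 + 448 = 608 kbps = 0.608 Mbps.
Total bitrate: 6.3 + 0.608 = 6.908 Mbps.
Capacity: 64 GB = 512,000 Mb.
Recording time: 512,000 / 6.908 = 74,117 s ≈ 20.6 hours.

20.6 hours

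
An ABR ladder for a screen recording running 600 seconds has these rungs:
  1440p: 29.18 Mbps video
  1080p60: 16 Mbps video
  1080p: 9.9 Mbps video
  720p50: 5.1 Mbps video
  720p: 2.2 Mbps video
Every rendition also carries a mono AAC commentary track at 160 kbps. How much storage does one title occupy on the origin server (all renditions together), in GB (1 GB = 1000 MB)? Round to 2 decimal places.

Audio: 160 kbps = 0.160 Mbps.
Sum of rendition bitrates: (29.18+0.160) + (16+0.160) + (9.9+0.160) + (5.1+0.160) + (2.2+0.160) = 63.180 Mbps.
× 600 s = 37,908 Mb = 4,738 MB = 4.739 GB.

4.74 GB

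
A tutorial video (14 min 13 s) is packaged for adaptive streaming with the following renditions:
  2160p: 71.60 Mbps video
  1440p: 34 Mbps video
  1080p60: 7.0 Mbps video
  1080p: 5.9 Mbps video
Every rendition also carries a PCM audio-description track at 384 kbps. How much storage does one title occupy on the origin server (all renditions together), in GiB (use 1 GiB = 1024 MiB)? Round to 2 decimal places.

11.92 GiB

14 min 13 s = 853 s
Audio: 384 kbps = 0.384 Mbps.
Sum of rendition bitrates: (71.60+0.384) + (34+0.384) + (7.0+0.384) + (5.9+0.384) = 120.036 Mbps.
× 853 s = 102,391 Mb = 12,799 MB = 11.92 GiB.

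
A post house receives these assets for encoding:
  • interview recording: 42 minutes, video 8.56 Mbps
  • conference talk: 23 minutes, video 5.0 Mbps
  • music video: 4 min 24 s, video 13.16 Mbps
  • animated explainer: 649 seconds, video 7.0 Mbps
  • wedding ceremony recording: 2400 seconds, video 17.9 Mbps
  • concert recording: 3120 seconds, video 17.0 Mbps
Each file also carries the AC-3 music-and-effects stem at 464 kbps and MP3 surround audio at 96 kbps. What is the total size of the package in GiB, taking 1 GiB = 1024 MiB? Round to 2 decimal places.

Audio total: 464 + 96 = 560 kbps = 0.560 Mbps.
interview recording: 9.120 Mbps × 2520 s = 22982.4 Mb
conference talk: 5.560 Mbps × 1380 s = 7672.8 Mb
music video: 13.720 Mbps × 264 s = 3622.1 Mb
animated explainer: 7.560 Mbps × 649 s = 4906.4 Mb
wedding ceremony recording: 18.460 Mbps × 2400 s = 44304.0 Mb
concert recording: 17.560 Mbps × 3120 s = 54787.2 Mb
Total: 138274.9 Mb = 17284.4 MB.
= 16.10 GiB.

16.10 GiB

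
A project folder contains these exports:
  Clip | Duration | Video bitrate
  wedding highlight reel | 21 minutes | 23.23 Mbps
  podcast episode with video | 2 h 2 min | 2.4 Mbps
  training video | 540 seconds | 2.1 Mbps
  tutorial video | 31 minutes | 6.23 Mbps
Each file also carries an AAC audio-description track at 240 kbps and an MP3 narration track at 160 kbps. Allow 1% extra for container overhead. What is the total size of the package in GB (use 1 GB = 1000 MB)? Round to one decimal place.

8.1 GB

Audio total: 240 + 160 = 400 kbps = 0.400 Mbps.
wedding highlight reel: 23.630 Mbps × 1260 s × 1.01 = 30071.5 Mb
podcast episode with video: 2.800 Mbps × 7320 s × 1.01 = 20701.0 Mb
training video: 2.500 Mbps × 540 s × 1.01 = 1363.5 Mb
tutorial video: 6.630 Mbps × 1860 s × 1.01 = 12455.1 Mb
Total: 64591.1 Mb = 8073.9 MB.
= 8.074 GB.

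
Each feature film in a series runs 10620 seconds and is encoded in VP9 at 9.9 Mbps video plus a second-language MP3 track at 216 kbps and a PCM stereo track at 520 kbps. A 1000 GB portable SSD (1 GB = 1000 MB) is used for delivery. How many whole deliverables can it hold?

70

Audio total: 216 + 520 = 736 kbps = 0.736 Mbps.
Total bitrate: 10.636 Mbps.
Per item: 10.636 Mbps × 10620 s = 112,954 Mb = 14,119 MB.
Capacity: 1000 GB = 8,000,000 Mb; 70.83 items → 70 complete.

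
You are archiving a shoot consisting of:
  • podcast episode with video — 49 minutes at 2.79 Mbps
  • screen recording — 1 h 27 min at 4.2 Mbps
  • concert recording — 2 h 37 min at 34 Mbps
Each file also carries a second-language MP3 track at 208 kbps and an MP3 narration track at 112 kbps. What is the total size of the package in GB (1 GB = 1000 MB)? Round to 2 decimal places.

Audio total: 208 + 112 = 320 kbps = 0.320 Mbps.
podcast episode with video: 3.110 Mbps × 2940 s = 9143.4 Mb
screen recording: 4.520 Mbps × 5220 s = 23594.4 Mb
concert recording: 34.320 Mbps × 9420 s = 323294.4 Mb
Total: 356032.2 Mb = 44504.0 MB.
= 44.50 GB.

44.50 GB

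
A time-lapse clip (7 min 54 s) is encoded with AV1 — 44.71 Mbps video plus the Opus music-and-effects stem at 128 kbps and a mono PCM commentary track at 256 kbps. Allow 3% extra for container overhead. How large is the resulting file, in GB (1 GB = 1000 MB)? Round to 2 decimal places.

2.75 GB

7 min 54 s = 474 s
Audio total: 128 + 256 = 384 kbps = 0.384 Mbps.
Total bitrate: 44.71 + 0.384 = 45.094 Mbps.
Stream data: 45.094 Mbps × 474 s = 21374.6 Mb.
With 3% container overhead: ×1.03.
22,016 Mb ÷ 8 = 2,752 MB → 2.752 GB.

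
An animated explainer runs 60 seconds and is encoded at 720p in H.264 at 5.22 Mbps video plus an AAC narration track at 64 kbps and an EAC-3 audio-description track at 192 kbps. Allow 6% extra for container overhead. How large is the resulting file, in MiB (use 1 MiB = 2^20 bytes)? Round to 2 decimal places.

41.52 MiB

Audio total: 64 + 192 = 256 kbps = 0.256 Mbps.
Total bitrate: 5.22 + 0.256 = 5.476 Mbps.
Stream data: 5.476 Mbps × 60 s = 328.6 Mb.
With 6% container overhead: ×1.06.
348.3 Mb = 43,534,200 bytes ÷ 1,048,576 = 41.52 MiB.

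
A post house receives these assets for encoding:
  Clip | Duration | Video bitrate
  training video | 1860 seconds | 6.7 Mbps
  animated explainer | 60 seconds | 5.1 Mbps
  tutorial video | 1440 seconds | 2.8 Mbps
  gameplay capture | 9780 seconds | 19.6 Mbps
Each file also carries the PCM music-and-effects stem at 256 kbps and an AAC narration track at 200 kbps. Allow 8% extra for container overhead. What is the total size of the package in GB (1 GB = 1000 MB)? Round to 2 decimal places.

Audio total: 256 + 200 = 456 kbps = 0.456 Mbps.
training video: 7.156 Mbps × 1860 s × 1.08 = 14375.0 Mb
animated explainer: 5.556 Mbps × 60 s × 1.08 = 360.0 Mb
tutorial video: 3.256 Mbps × 1440 s × 1.08 = 5063.7 Mb
gameplay capture: 20.056 Mbps × 9780 s × 1.08 = 211839.5 Mb
Total: 231638.2 Mb = 28954.8 MB.
= 28.95 GB.

28.95 GB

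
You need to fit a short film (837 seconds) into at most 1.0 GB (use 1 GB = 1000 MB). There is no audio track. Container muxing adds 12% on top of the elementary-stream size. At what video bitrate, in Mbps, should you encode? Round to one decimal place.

8.5 Mbps

Budget: 1.0 GB = 8000.0 Mb.
Stream payload after overhead: 8000.0 / 1.12 = 7142.9 Mb.
Total bitrate budget: 7142.9 Mb / 837 s = 8.534 Mbps.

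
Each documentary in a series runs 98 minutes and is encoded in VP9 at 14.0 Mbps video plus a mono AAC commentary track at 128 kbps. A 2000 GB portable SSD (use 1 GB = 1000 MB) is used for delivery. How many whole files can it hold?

98 min = 5880 s
Audio: 128 kbps = 0.128 Mbps.
Total bitrate: 14.128 Mbps.
Per item: 14.128 Mbps × 5880 s = 83,073 Mb = 10,384 MB.
Capacity: 2000 GB = 16,000,000 Mb; 192.60 items → 192 complete.

192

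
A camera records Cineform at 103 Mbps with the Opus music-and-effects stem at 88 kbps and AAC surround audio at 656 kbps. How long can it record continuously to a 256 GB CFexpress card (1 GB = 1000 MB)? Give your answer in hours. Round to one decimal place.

Audio total: 88 + 656 = 744 kbps = 0.744 Mbps.
Total bitrate: 103 + 0.744 = 103.744 Mbps.
Capacity: 256 GB = 2,048,000 Mb.
Recording time: 2,048,000 / 103.744 = 19,741 s ≈ 5.48 hours.

5.5 hours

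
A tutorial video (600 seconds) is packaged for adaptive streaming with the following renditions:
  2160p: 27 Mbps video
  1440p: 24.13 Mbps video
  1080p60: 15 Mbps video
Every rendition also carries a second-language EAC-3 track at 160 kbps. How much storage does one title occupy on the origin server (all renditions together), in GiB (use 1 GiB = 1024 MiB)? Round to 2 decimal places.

4.65 GiB

Audio: 160 kbps = 0.160 Mbps.
Sum of rendition bitrates: (27+0.160) + (24.13+0.160) + (15+0.160) = 66.610 Mbps.
× 600 s = 39,966 Mb = 4,996 MB = 4.653 GiB.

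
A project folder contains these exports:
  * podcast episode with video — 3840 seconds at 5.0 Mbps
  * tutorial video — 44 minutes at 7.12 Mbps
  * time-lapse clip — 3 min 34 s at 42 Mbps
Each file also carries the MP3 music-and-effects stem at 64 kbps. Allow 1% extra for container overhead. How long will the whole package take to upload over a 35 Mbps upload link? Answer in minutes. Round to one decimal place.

22.8 minutes

Audio: 64 kbps = 0.064 Mbps.
podcast episode with video: 5.064 Mbps × 3840 s × 1.01 = 19640.2 Mb
tutorial video: 7.184 Mbps × 2640 s × 1.01 = 19155.4 Mb
time-lapse clip: 42.064 Mbps × 214 s × 1.01 = 9091.7 Mb
Total: 47887.3 Mb = 5985.9 MB.
At 35 Mbps: 47887.3 / 35 = 1368 s ≈ 22.8 minutes.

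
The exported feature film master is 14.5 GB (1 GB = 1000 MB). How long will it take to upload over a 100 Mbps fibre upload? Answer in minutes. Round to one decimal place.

File: 14.5 GB = 116000.0 Mb.
At 100 Mbps: 116000.0 / 100 = 1160.0 s ≈ 19.3 minutes.

19.3 minutes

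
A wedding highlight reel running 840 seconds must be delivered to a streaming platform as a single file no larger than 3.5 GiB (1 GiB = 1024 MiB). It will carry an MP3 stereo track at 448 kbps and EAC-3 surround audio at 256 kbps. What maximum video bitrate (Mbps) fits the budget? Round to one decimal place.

35.1 Mbps

Budget: 3.5 GiB = 30064.8 Mb.
Total bitrate budget: 30064.8 Mb / 840 s = 35.791 Mbps.
Audio total: 448 + 256 = 704 kbps = 0.704 Mbps.
Video: 35.791 − 0.704 = 35.087 Mbps.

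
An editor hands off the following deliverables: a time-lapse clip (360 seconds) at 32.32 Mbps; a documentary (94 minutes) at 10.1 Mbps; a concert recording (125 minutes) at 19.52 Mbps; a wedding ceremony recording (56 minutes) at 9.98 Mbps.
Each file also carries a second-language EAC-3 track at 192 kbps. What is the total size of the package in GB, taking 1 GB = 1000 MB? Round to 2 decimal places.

31.47 GB

Audio: 192 kbps = 0.192 Mbps.
time-lapse clip: 32.512 Mbps × 360 s = 11704.3 Mb
documentary: 10.292 Mbps × 5640 s = 58046.9 Mb
concert recording: 19.712 Mbps × 7500 s = 147840.0 Mb
wedding ceremony recording: 10.172 Mbps × 3360 s = 34177.9 Mb
Total: 251769.1 Mb = 31471.1 MB.
= 31.47 GB.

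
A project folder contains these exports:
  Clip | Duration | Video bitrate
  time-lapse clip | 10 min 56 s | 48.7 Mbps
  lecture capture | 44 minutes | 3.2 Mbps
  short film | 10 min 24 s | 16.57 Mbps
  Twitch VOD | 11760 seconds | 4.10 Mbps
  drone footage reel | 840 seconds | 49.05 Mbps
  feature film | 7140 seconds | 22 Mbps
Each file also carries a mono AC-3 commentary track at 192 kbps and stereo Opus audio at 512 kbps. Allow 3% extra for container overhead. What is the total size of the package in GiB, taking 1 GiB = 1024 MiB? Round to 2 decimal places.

37.64 GiB

Audio total: 192 + 512 = 704 kbps = 0.704 Mbps.
time-lapse clip: 49.404 Mbps × 656 s × 1.03 = 33381.3 Mb
lecture capture: 3.904 Mbps × 2640 s × 1.03 = 10615.8 Mb
short film: 17.274 Mbps × 624 s × 1.03 = 11102.3 Mb
Twitch VOD: 4.804 Mbps × 11760 s × 1.03 = 58189.9 Mb
drone footage reel: 49.754 Mbps × 840 s × 1.03 = 43047.2 Mb
feature film: 22.704 Mbps × 7140 s × 1.03 = 166969.8 Mb
Total: 323306.2 Mb = 40413.3 MB.
= 37.64 GiB.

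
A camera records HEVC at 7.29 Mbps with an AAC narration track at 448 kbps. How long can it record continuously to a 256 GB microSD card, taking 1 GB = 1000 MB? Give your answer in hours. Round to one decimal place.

Audio: 448 kbps = 0.448 Mbps.
Total bitrate: 7.29 + 0.448 = 7.738 Mbps.
Capacity: 256 GB = 2,048,000 Mb.
Recording time: 2,048,000 / 7.738 = 264,668 s ≈ 73.5 hours.

73.5 hours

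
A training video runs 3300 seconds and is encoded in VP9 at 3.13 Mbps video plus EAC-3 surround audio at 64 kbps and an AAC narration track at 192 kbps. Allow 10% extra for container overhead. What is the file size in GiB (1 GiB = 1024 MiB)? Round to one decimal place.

Audio total: 64 + 192 = 256 kbps = 0.256 Mbps.
Total bitrate: 3.13 + 0.256 = 3.386 Mbps.
Stream data: 3.386 Mbps × 3300 s = 11173.8 Mb.
With 10% container overhead: ×1.10.
12,291 Mb = 1,536,397,500 bytes ÷ 1,073,741,824 = 1.431 GiB.

1.4 GiB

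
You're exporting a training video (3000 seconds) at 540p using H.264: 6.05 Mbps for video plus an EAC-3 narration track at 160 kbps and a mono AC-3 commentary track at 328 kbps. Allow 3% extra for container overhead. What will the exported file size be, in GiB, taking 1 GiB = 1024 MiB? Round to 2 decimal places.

2.35 GiB

Audio total: 160 + 328 = 488 kbps = 0.488 Mbps.
Total bitrate: 6.05 + 0.488 = 6.538 Mbps.
Stream data: 6.538 Mbps × 3000 s = 19614.0 Mb.
With 3% container overhead: ×1.03.
20,202 Mb = 2,525,302,500 bytes ÷ 1,073,741,824 = 2.352 GiB.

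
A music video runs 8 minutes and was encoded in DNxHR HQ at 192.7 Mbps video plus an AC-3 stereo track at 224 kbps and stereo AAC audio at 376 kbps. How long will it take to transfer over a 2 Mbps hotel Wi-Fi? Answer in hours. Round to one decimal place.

8 min = 480 s
Audio total: 224 + 376 = 600 kbps = 0.600 Mbps.
Total bitrate: 193.300 Mbps.
File: 193.300 Mbps × 480 s = 92784.0 Mb.
At 2 Mbps: 92784.0 / 2 = 46392.0 s ≈ 12.9 hours.

12.9 hours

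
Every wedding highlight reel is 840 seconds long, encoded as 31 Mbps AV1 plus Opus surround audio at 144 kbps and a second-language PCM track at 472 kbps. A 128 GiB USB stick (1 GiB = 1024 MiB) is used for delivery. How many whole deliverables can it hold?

Audio total: 144 + 472 = 616 kbps = 0.616 Mbps.
Total bitrate: 31.616 Mbps.
Per item: 31.616 Mbps × 840 s = 26,557 Mb = 3,320 MB.
Capacity: 128 GiB = 1,099,512 Mb; 41.40 items → 41 complete.

41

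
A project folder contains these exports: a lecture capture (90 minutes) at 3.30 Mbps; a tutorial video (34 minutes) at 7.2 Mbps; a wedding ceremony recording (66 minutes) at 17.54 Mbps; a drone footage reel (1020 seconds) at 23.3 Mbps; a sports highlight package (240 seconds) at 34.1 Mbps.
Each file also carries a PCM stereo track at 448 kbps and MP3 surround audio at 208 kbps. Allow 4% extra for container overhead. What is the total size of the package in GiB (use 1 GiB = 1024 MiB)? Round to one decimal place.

17.2 GiB

Audio total: 448 + 208 = 656 kbps = 0.656 Mbps.
lecture capture: 3.956 Mbps × 5400 s × 1.04 = 22216.9 Mb
tutorial video: 7.856 Mbps × 2040 s × 1.04 = 16667.3 Mb
wedding ceremony recording: 18.196 Mbps × 3960 s × 1.04 = 74938.4 Mb
drone footage reel: 23.956 Mbps × 1020 s × 1.04 = 25412.5 Mb
sports highlight package: 34.756 Mbps × 240 s × 1.04 = 8675.1 Mb
Total: 147910.2 Mb = 18488.8 MB.
= 17.22 GiB.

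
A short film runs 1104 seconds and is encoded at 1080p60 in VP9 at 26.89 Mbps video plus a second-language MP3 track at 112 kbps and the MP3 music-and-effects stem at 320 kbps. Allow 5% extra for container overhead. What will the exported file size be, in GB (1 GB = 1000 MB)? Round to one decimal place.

Audio total: 112 + 320 = 432 kbps = 0.432 Mbps.
Total bitrate: 26.89 + 0.432 = 27.322 Mbps.
Stream data: 27.322 Mbps × 1104 s = 30163.5 Mb.
With 5% container overhead: ×1.05.
31,672 Mb ÷ 8 = 3,959 MB → 3.959 GB.

4.0 GB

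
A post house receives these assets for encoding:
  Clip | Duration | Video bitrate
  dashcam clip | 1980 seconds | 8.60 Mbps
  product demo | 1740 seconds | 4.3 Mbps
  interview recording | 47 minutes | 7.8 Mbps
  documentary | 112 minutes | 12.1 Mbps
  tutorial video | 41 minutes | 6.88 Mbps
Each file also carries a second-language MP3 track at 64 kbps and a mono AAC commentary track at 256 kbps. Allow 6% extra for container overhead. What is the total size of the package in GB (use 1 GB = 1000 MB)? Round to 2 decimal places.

Audio total: 64 + 256 = 320 kbps = 0.320 Mbps.
dashcam clip: 8.920 Mbps × 1980 s × 1.06 = 18721.3 Mb
product demo: 4.620 Mbps × 1740 s × 1.06 = 8521.1 Mb
interview recording: 8.120 Mbps × 2820 s × 1.06 = 24272.3 Mb
documentary: 12.420 Mbps × 6720 s × 1.06 = 88470.1 Mb
tutorial video: 7.200 Mbps × 2460 s × 1.06 = 18774.7 Mb
Total: 158759.6 Mb = 19844.9 MB.
= 19.84 GB.

19.84 GB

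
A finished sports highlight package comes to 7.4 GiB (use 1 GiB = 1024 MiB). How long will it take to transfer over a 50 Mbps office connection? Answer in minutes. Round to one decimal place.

File: 7.4 GiB = 63565.5 Mb.
At 50 Mbps: 63565.5 / 50 = 1271.3 s ≈ 21.2 minutes.

21.2 minutes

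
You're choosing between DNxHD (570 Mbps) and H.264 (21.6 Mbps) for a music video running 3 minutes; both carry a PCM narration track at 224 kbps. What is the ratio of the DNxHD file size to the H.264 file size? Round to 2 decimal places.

3 min = 180 s
Audio: 224 kbps = 0.224 Mbps.
DNxHD: 570.224 Mbps × 180 s = 102640.3 Mb = 11.949 GiB.
H.264: 21.824 Mbps × 180 s = 3928.3 Mb = 0.457 GiB.
Ratio: 11.949 / 0.457 = 26.128.

26.13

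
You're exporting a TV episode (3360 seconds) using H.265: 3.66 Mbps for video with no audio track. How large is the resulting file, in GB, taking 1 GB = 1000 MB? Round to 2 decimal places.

Total bitrate: 3.66 Mbps.
Stream data: 3.660 Mbps × 3360 s = 12297.6 Mb.
12,298 Mb ÷ 8 = 1,537 MB → 1.537 GB.

1.54 GB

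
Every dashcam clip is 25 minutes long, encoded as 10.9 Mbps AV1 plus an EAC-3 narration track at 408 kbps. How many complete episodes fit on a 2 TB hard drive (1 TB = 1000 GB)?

943

25 min = 1500 s
Audio: 408 kbps = 0.408 Mbps.
Total bitrate: 11.308 Mbps.
Per item: 11.308 Mbps × 1500 s = 16,962 Mb = 2,120 MB.
Capacity: 2 TB = 16,000,000 Mb; 943.28 items → 943 complete.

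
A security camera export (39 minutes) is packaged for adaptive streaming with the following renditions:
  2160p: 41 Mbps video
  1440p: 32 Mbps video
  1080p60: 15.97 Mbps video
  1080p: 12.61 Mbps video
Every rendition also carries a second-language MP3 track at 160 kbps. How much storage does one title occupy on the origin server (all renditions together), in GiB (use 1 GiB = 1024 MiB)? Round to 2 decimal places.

27.85 GiB

39 min = 2340 s
Audio: 160 kbps = 0.160 Mbps.
Sum of rendition bitrates: (41+0.160) + (32+0.160) + (15.97+0.160) + (12.61+0.160) = 102.220 Mbps.
× 2340 s = 239,195 Mb = 29,899 MB = 27.85 GiB.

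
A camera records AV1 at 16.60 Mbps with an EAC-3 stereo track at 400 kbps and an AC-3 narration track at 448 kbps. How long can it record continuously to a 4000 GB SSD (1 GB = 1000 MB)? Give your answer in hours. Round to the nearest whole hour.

509 hours

Audio total: 400 + 448 = 848 kbps = 0.848 Mbps.
Total bitrate: 16.60 + 0.848 = 17.448 Mbps.
Capacity: 4000 GB = 32,000,000 Mb.
Recording time: 32,000,000 / 17.448 = 1,834,021 s ≈ 509 hours.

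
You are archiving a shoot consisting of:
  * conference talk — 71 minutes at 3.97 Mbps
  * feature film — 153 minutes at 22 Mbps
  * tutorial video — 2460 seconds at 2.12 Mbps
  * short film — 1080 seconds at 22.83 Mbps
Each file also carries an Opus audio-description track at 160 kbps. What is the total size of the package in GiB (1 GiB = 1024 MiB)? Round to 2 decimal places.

29.27 GiB

Audio: 160 kbps = 0.160 Mbps.
conference talk: 4.130 Mbps × 4260 s = 17593.8 Mb
feature film: 22.160 Mbps × 9180 s = 203428.8 Mb
tutorial video: 2.280 Mbps × 2460 s = 5608.8 Mb
short film: 22.990 Mbps × 1080 s = 24829.2 Mb
Total: 251460.6 Mb = 31432.6 MB.
= 29.27 GiB.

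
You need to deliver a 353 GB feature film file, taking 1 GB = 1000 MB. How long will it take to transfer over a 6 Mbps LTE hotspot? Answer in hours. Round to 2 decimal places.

130.74 hours

File: 353 GB = 2824000.0 Mb.
At 6 Mbps: 2824000.0 / 6 = 470666.7 s ≈ 131 hours.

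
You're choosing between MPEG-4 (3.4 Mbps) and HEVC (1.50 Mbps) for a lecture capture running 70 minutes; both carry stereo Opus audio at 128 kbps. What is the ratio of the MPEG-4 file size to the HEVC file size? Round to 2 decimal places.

2.17

70 min = 4200 s
Audio: 128 kbps = 0.128 Mbps.
MPEG-4: 3.528 Mbps × 4200 s = 14817.6 Mb = 1.725 GiB.
HEVC: 1.628 Mbps × 4200 s = 6837.6 Mb = 0.796 GiB.
Ratio: 1.725 / 0.796 = 2.167.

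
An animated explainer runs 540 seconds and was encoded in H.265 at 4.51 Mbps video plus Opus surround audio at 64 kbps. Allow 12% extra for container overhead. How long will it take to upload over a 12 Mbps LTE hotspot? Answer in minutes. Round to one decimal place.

3.8 minutes

Audio: 64 kbps = 0.064 Mbps.
Total bitrate: 4.574 Mbps.
File: 4.574 Mbps × 540 s = 2470.0 Mb.
With 12% container overhead: ×1.12. → 2766.4 Mb.
At 12 Mbps: 2766.4 / 12 = 230.5 s ≈ 3.84 minutes.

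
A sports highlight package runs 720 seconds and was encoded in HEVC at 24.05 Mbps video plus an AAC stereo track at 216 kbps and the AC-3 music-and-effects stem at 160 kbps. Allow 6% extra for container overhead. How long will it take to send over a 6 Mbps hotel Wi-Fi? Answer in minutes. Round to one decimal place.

Audio total: 216 + 160 = 376 kbps = 0.376 Mbps.
Total bitrate: 24.426 Mbps.
File: 24.426 Mbps × 720 s = 17586.7 Mb.
With 6% container overhead: ×1.06. → 18641.9 Mb.
At 6 Mbps: 18641.9 / 6 = 3107.0 s ≈ 51.8 minutes.

51.8 minutes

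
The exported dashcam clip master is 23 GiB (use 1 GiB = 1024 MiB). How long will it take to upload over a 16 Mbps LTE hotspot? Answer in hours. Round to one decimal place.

3.4 hours

File: 23 GiB = 197568.5 Mb.
At 16 Mbps: 197568.5 / 16 = 12348.0 s ≈ 3.43 hours.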